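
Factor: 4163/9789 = 3^(-1)*13^( - 1)*23^1*181^1 * 251^( - 1 )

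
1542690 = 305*5058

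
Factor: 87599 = 251^1*349^1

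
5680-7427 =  - 1747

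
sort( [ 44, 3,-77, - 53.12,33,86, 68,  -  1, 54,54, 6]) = [-77, - 53.12, - 1, 3, 6, 33, 44, 54, 54, 68,86] 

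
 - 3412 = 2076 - 5488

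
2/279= 2/279 = 0.01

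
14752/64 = 230 + 1/2= 230.50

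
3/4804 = 3/4804= 0.00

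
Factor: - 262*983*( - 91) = 23436686  =  2^1*7^1*13^1 * 131^1 * 983^1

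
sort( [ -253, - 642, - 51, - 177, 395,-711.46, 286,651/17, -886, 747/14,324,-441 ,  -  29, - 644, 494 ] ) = [-886,  -  711.46,-644, - 642, - 441, - 253, -177 ,- 51, - 29,651/17, 747/14,  286, 324,395, 494 ]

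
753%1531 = 753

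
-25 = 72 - 97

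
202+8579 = 8781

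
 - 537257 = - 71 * 7567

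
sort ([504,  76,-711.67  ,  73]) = [-711.67,  73,  76 , 504]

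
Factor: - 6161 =-61^1 * 101^1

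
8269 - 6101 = 2168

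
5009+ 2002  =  7011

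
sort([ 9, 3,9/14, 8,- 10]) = [-10,9/14,3,8,9 ]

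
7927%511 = 262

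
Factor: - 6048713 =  - 11^1*549883^1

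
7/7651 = 1/1093 = 0.00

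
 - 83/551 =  - 1 + 468/551 = - 0.15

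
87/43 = 2 + 1/43 = 2.02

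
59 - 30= 29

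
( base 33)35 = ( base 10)104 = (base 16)68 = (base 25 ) 44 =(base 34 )32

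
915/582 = 305/194 = 1.57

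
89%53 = 36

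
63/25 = 63/25 =2.52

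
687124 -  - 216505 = 903629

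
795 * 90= 71550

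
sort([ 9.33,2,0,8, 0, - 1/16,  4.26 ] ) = [-1/16, 0, 0,2,4.26, 8,9.33]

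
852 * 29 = 24708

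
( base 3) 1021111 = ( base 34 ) RD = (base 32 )t3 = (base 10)931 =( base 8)1643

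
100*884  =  88400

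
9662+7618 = 17280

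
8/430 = 4/215 = 0.02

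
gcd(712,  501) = 1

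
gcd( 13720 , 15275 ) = 5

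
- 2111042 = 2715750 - 4826792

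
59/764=59/764=0.08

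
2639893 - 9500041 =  - 6860148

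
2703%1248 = 207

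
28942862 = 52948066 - 24005204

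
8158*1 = 8158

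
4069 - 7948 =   -  3879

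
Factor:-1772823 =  - 3^1*13^1*131^1*347^1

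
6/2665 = 6/2665  =  0.00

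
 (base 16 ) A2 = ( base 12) 116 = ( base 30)5C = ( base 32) 52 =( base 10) 162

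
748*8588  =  6423824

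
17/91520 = 17/91520= 0.00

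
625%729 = 625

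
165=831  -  666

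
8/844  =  2/211 = 0.01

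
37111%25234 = 11877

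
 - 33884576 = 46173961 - 80058537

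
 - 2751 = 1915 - 4666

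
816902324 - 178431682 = 638470642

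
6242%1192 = 282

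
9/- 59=  -  9/59=- 0.15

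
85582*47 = 4022354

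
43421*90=3907890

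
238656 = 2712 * 88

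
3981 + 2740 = 6721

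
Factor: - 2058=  - 2^1 *3^1*  7^3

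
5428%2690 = 48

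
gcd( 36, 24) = 12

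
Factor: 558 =2^1*3^2*31^1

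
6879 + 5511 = 12390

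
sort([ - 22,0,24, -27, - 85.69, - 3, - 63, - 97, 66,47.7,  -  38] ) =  [ - 97,-85.69, - 63, - 38,-27, - 22,-3 , 0,24,47.7, 66]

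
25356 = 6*4226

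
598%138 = 46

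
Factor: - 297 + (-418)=- 715 = -5^1*11^1*13^1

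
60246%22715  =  14816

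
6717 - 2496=4221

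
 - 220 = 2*(  -  110)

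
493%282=211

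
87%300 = 87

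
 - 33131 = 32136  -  65267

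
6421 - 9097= -2676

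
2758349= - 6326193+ 9084542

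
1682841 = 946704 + 736137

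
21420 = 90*238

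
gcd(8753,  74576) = 1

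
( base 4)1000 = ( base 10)64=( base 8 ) 100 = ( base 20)34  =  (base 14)48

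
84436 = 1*84436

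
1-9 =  -8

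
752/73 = 10 + 22/73 = 10.30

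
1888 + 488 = 2376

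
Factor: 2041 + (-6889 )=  - 2^4*3^1*101^1= - 4848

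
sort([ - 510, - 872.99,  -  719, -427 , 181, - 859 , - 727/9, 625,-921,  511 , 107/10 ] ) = [ - 921, - 872.99, - 859, - 719, - 510, - 427, - 727/9, 107/10, 181 , 511, 625 ] 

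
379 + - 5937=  - 5558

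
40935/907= 45 + 120/907 = 45.13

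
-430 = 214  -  644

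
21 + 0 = 21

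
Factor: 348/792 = 2^ ( - 1)*3^ (-1 )*11^(-1)*29^1 = 29/66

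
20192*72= 1453824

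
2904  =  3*968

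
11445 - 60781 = -49336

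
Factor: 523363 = 29^1*18047^1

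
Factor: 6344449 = 163^1*38923^1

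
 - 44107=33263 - 77370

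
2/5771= 2/5771 = 0.00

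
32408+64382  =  96790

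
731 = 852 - 121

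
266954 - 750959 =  - 484005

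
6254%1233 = 89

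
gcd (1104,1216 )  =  16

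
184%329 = 184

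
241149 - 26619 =214530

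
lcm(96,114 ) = 1824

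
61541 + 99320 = 160861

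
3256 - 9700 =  - 6444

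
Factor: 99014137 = 17^1*2053^1* 2837^1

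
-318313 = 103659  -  421972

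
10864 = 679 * 16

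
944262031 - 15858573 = 928403458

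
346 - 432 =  - 86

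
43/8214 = 43/8214 = 0.01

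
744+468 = 1212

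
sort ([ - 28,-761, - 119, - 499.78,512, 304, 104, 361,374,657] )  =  [ - 761, - 499.78, - 119 , - 28,104,  304,361,374, 512, 657]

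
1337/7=191=191.00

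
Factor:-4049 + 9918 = 5869 = 5869^1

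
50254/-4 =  - 12564 + 1/2 = - 12563.50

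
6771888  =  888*7626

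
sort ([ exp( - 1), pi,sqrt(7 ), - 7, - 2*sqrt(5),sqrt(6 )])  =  [-7, - 2 * sqrt ( 5 ), exp( - 1 ),  sqrt (6)  ,  sqrt (7), pi] 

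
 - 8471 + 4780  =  -3691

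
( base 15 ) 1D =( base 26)12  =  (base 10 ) 28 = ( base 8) 34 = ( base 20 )18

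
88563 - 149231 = -60668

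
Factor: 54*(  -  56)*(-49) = 148176 = 2^4 * 3^3*7^3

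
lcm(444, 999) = 3996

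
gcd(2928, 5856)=2928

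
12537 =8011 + 4526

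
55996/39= 1435  +  31/39 = 1435.79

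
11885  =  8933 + 2952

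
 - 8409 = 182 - 8591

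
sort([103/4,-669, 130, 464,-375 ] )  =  [ - 669, - 375,103/4, 130, 464 ] 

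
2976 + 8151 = 11127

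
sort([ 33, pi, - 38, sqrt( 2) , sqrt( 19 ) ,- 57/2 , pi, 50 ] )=[ - 38,-57/2 , sqrt(2), pi,pi,sqrt(19) , 33,  50]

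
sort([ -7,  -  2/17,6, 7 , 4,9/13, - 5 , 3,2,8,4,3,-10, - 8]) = [ - 10,  -  8, - 7, - 5 , - 2/17,9/13,2,3, 3,4 , 4,6,7,8] 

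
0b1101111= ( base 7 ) 216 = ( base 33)3c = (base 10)111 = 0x6f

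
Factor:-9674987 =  - 7^1*127^1*10883^1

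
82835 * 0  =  0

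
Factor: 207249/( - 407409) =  - 497/977 = - 7^1*71^1*977^( - 1 ) 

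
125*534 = 66750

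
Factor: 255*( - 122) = -31110=-2^1*3^1 * 5^1*17^1*61^1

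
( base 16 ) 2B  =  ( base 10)43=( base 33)1A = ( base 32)1B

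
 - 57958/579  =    -  101+521/579 = - 100.10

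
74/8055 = 74/8055 = 0.01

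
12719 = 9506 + 3213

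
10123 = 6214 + 3909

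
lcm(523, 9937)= 9937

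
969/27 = 35  +  8/9 = 35.89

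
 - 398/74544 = -1  +  37073/37272 = - 0.01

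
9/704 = 9/704 = 0.01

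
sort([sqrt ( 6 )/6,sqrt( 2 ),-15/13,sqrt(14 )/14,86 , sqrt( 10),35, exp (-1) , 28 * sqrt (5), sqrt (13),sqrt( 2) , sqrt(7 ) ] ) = [-15/13, sqrt( 14 ) /14, exp(- 1 ),  sqrt( 6 )/6,sqrt(2 ), sqrt ( 2 ), sqrt (7 ), sqrt( 10), sqrt( 13 ),35, 28*sqrt( 5), 86] 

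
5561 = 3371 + 2190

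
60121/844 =71 + 197/844 = 71.23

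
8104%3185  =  1734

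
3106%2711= 395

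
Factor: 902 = 2^1*11^1*41^1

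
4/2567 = 4/2567= 0.00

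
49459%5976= 1651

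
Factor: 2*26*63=3276 = 2^2*3^2*7^1*13^1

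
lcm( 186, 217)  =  1302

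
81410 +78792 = 160202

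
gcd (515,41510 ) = 5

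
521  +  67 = 588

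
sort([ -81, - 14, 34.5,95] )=[-81, - 14, 34.5,95] 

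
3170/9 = 3170/9 = 352.22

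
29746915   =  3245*9167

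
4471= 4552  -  81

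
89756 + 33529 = 123285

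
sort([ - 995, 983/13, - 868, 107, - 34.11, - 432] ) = [ - 995, - 868, - 432, - 34.11, 983/13, 107 ] 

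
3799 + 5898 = 9697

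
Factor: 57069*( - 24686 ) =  - 1408805334=- 2^1*3^2*17^1*373^1*12343^1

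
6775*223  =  1510825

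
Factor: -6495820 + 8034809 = 1538989 = 1538989^1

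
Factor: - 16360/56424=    - 2045/7053 =- 3^( - 1)*5^1*409^1*2351^(- 1) 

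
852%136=36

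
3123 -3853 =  - 730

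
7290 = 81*90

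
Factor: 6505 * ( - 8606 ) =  - 2^1*5^1*13^1*331^1 * 1301^1 = - 55982030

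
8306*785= 6520210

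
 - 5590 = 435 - 6025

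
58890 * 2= 117780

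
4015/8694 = 4015/8694 = 0.46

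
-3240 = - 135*24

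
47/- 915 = - 47/915=- 0.05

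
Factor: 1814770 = 2^1 *5^1*173^1*1049^1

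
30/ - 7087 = - 30/7087 = -0.00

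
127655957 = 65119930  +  62536027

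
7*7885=55195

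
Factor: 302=2^1*151^1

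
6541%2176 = 13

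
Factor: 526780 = 2^2*5^1*26339^1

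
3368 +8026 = 11394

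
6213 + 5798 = 12011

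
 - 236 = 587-823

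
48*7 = 336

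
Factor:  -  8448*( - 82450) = 696537600 = 2^9*3^1*5^2*11^1*17^1*97^1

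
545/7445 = 109/1489 =0.07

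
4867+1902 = 6769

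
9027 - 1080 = 7947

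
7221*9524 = 68772804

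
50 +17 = 67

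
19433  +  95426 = 114859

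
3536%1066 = 338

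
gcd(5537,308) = 7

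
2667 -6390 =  - 3723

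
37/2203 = 37/2203 = 0.02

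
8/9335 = 8/9335 = 0.00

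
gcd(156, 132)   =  12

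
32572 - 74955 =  - 42383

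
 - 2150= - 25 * 86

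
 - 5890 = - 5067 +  - 823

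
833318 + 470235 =1303553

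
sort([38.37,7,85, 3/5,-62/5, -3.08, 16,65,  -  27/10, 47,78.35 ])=[- 62/5 , - 3.08,-27/10,3/5, 7,16,38.37,  47,  65,78.35, 85] 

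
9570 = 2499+7071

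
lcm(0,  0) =0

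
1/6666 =1/6666 = 0.00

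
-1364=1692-3056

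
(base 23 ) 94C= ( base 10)4865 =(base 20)C35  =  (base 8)11401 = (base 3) 20200012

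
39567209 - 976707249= - 937140040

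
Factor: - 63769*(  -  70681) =13^1*43^1*1483^1* 5437^1 =4507256689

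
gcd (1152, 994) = 2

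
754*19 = 14326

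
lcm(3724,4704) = 89376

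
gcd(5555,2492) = 1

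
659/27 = 24 + 11/27 = 24.41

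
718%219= 61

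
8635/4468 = 1 + 4167/4468=1.93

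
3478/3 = 3478/3 =1159.33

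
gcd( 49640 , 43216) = 584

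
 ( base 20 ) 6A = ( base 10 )130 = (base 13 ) a0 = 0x82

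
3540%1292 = 956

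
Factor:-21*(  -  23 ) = 483 = 3^1*7^1 * 23^1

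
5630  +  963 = 6593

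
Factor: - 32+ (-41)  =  -73^1 = - 73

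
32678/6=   16339/3 =5446.33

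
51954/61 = 51954/61 = 851.70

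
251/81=3  +  8/81 =3.10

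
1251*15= 18765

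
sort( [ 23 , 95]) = [23 , 95]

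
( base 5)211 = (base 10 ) 56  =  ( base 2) 111000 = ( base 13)44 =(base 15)3b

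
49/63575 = 49/63575 = 0.00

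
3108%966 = 210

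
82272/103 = 82272/103 = 798.76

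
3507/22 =159 +9/22 = 159.41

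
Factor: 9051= 3^1*7^1 * 431^1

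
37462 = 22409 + 15053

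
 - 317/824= - 317/824 = - 0.38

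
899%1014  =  899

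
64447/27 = 2386+25/27 = 2386.93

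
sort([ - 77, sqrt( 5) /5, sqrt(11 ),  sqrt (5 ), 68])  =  [ - 77 , sqrt( 5 ) /5,sqrt( 5), sqrt( 11),68]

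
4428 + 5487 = 9915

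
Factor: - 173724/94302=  - 2^1*3^( - 1)*13^( - 2 )*467^1 = -934/507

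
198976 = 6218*32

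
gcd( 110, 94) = 2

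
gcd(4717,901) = 53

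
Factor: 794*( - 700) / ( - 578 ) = 2^2* 5^2*7^1 * 17^( - 2 )*397^1 = 277900/289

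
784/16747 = 784/16747=0.05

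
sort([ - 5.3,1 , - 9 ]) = [-9,-5.3,1]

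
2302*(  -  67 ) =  - 154234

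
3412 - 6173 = - 2761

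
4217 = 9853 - 5636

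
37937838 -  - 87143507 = 125081345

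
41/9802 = 41/9802 = 0.00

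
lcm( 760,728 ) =69160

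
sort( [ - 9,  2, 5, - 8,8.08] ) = [ - 9, - 8,2,5,8.08]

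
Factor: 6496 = 2^5 *7^1* 29^1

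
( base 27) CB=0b101001111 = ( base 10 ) 335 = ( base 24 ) dn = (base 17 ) 12c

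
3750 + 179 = 3929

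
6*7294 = 43764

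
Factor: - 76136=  - 2^3*31^1*307^1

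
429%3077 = 429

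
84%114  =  84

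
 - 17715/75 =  - 1181/5 = - 236.20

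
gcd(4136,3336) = 8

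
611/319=1 + 292/319 = 1.92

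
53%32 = 21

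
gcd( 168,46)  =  2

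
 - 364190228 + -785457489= - 1149647717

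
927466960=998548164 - 71081204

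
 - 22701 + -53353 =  - 76054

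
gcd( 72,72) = 72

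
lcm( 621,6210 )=6210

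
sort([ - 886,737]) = [ - 886,737 ]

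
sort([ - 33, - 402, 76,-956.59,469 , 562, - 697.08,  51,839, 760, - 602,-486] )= [ - 956.59, - 697.08, - 602,  -  486, -402,-33, 51, 76, 469, 562, 760, 839 ] 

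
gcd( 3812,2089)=1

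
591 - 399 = 192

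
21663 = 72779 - 51116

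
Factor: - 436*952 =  - 415072 = - 2^5*7^1 * 17^1*109^1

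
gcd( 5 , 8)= 1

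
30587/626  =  30587/626= 48.86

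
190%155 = 35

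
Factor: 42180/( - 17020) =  - 57/23 =-3^1*19^1*23^(  -  1)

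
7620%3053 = 1514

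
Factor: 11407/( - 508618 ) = - 2^( - 1)*17^1*379^(  -  1 ) = - 17/758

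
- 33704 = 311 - 34015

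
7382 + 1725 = 9107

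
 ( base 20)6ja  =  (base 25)4BF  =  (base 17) 9B2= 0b101011100110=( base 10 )2790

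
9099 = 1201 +7898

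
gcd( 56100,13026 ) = 6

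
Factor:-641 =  - 641^1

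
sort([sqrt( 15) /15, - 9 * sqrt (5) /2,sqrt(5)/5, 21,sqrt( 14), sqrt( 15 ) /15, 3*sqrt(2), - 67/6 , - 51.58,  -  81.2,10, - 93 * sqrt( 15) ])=[ - 93*sqrt(15) ,-81.2 , - 51.58, - 67/6, - 9*sqrt(5)/2,sqrt(15)/15,  sqrt(15)/15,sqrt(5 ) /5,sqrt(14),3*sqrt(2),10, 21 ] 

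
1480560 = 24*61690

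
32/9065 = 32/9065 = 0.00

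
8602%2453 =1243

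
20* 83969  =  1679380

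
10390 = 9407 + 983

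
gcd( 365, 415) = 5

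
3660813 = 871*4203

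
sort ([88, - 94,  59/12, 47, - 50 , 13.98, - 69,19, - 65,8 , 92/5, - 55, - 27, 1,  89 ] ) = [-94, - 69, - 65,-55, - 50, - 27 , 1,  59/12, 8,13.98,92/5, 19,47,88,89 ]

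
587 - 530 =57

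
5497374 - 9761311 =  - 4263937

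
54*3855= 208170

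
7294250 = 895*8150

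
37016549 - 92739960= - 55723411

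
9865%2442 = 97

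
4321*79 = 341359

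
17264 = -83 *( - 208) 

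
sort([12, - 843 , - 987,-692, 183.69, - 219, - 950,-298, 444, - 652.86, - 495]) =[ - 987, - 950  , - 843,-692 , - 652.86, - 495, - 298,  -  219,12, 183.69,444] 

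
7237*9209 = 66645533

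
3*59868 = 179604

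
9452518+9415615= 18868133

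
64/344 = 8/43 =0.19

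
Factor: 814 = 2^1*11^1*37^1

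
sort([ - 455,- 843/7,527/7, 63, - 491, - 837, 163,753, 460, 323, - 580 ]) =[-837, - 580 ,-491,  -  455 ,-843/7  ,  63, 527/7,163, 323 , 460, 753]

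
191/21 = 9 + 2/21 = 9.10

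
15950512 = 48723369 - 32772857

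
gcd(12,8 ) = 4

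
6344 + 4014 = 10358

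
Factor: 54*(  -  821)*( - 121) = 2^1*3^3*11^2*821^1 =5364414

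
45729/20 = 2286 + 9/20 = 2286.45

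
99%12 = 3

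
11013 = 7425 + 3588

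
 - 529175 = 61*( - 8675 )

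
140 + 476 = 616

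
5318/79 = 67 + 25/79 = 67.32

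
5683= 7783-2100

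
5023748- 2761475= 2262273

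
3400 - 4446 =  - 1046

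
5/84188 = 5/84188 = 0.00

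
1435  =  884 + 551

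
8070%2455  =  705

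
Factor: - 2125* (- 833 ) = 5^3*7^2 * 17^2 = 1770125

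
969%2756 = 969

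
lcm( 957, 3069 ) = 89001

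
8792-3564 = 5228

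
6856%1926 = 1078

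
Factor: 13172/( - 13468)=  - 89/91 = - 7^( - 1)*13^( - 1)*89^1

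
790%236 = 82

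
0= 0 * ( - 62254) 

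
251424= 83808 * 3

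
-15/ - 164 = 15/164 = 0.09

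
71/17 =4 + 3/17= 4.18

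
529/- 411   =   - 2  +  293/411   =  - 1.29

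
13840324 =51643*268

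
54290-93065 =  - 38775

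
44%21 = 2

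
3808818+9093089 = 12901907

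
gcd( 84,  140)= 28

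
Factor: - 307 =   -  307^1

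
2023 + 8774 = 10797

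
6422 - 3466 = 2956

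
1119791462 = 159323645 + 960467817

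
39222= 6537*6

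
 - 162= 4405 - 4567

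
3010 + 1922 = 4932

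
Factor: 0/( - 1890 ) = 0 = 0^1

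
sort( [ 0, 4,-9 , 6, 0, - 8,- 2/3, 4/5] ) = [-9, - 8,-2/3,0, 0, 4/5, 4,6]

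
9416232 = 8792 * 1071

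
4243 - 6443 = -2200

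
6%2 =0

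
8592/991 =8+664/991 = 8.67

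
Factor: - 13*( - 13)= 169 = 13^2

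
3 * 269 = 807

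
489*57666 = 28198674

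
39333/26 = 39333/26=1512.81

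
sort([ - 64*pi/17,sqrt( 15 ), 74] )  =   [ - 64*pi/17, sqrt ( 15), 74 ] 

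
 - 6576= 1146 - 7722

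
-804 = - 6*134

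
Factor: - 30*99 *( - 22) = 65340 = 2^2*3^3*5^1*11^2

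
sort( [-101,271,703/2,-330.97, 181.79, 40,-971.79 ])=[ - 971.79, - 330.97, - 101,40,181.79, 271,703/2]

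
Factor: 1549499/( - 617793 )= - 3^( - 1 )*7^1*11^( - 1)*17^1 * 29^1* 97^( - 1)*193^( - 1 )*449^1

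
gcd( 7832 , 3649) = 89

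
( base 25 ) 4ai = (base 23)558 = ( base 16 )ad0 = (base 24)4j8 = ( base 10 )2768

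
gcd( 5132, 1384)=4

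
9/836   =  9/836  =  0.01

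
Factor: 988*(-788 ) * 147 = -2^4*3^1 * 7^2*13^1*19^1*197^1 = -114445968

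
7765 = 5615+2150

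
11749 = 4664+7085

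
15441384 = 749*20616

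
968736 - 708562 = 260174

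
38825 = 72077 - 33252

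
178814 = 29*6166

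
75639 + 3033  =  78672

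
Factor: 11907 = 3^5*7^2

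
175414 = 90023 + 85391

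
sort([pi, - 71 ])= [ - 71, pi]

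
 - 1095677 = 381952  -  1477629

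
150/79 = 150/79 = 1.90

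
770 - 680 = 90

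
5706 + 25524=31230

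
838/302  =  419/151 = 2.77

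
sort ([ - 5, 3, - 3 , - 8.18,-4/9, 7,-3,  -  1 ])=[ - 8.18, - 5, - 3, - 3, - 1, - 4/9,  3, 7 ]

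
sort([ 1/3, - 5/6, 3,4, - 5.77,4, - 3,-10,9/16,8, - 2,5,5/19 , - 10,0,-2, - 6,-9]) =[ - 10 , - 10, - 9, - 6 , - 5.77  ,  -  3, - 2, - 2, - 5/6, 0, 5/19,1/3,9/16,  3,4,4,5, 8]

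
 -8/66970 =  - 4/33485 = -0.00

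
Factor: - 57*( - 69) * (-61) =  - 239913=- 3^2*19^1*23^1*61^1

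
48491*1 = 48491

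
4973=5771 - 798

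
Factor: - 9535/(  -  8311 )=5^1*1907^1*8311^( - 1 ) 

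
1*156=156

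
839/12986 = 839/12986 = 0.06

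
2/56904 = 1/28452 = 0.00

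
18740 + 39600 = 58340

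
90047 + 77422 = 167469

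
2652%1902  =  750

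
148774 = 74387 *2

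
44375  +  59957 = 104332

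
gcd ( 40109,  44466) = 1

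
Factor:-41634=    - 2^1*3^4*257^1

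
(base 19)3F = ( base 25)2M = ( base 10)72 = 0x48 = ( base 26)2k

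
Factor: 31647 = 3^1*7^1 * 11^1*137^1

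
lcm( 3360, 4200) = 16800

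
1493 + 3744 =5237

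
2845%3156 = 2845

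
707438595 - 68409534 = 639029061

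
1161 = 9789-8628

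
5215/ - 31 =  - 5215/31 = - 168.23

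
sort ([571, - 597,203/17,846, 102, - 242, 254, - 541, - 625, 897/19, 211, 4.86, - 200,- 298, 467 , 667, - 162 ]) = [ - 625, - 597,- 541,  -  298,-242, - 200, - 162, 4.86, 203/17,897/19, 102, 211, 254, 467,571, 667, 846 ] 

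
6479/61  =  6479/61 = 106.21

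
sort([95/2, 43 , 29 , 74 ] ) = [ 29, 43,95/2,74] 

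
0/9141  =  0 = 0.00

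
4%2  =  0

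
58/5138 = 29/2569  =  0.01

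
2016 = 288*7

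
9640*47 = 453080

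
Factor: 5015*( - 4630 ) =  - 23219450   =  - 2^1*5^2*17^1*59^1*463^1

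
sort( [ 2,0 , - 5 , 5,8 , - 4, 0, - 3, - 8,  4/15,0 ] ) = [ - 8, - 5, - 4,  -  3,0,  0 , 0 , 4/15 , 2,5, 8] 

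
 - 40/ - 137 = 40/137 = 0.29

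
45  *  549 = 24705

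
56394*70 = 3947580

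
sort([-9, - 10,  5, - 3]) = [- 10,  -  9,  -  3,5 ]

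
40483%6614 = 799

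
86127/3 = 28709 = 28709.00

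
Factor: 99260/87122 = 7090/6223 = 2^1*5^1*7^( - 2)* 127^( - 1) * 709^1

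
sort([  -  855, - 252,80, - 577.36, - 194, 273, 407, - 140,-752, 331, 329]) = [ - 855, - 752, - 577.36 ,-252, - 194, - 140, 80,273,329, 331,407 ] 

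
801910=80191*10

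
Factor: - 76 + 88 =2^2*3^1 = 12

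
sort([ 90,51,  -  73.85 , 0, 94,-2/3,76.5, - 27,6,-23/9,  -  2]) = [ - 73.85, -27, - 23/9, - 2, - 2/3,  0, 6,51, 76.5, 90, 94 ]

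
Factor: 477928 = 2^3 * 11^1*5431^1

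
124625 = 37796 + 86829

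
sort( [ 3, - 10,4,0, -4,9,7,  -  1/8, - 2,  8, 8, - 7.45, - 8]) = [  -  10,  -  8,-7.45, - 4, - 2, - 1/8,0, 3,4, 7,8,8,9 ] 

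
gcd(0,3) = 3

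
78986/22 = 39493/11 = 3590.27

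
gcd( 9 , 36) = 9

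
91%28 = 7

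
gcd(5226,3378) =6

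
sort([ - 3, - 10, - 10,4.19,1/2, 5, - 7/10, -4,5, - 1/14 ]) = [ -10,-10,-4,- 3,-7/10,- 1/14 , 1/2,4.19,5, 5] 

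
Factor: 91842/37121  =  2^1*3^1*7^( - 1 ) * 5303^(  -  1) *15307^1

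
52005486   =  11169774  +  40835712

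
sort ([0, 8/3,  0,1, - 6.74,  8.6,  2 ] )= [  -  6.74 , 0,  0,  1, 2,8/3,8.6]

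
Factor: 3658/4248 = 31/36 = 2^( -2)*3^ ( - 2 ) * 31^1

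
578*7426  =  4292228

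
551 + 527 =1078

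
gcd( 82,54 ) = 2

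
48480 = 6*8080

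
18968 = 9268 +9700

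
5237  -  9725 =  - 4488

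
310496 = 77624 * 4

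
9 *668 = 6012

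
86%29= 28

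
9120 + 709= 9829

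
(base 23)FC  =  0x165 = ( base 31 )BG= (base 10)357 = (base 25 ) e7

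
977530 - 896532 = 80998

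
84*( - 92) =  - 7728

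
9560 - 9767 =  - 207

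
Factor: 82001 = 43^1*1907^1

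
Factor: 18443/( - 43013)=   -  18443^1*43013^( - 1 )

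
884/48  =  18 + 5/12 = 18.42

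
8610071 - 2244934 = 6365137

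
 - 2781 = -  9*309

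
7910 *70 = 553700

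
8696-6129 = 2567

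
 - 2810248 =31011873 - 33822121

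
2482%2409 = 73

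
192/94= 96/47 = 2.04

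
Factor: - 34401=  - 3^1*11467^1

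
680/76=170/19 = 8.95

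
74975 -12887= 62088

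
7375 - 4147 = 3228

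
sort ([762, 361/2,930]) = [361/2,762,930] 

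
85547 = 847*101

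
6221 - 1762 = 4459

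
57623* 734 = 42295282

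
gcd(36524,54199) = 1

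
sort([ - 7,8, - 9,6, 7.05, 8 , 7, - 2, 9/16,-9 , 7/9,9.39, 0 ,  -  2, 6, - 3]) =[ - 9, - 9,-7, - 3, - 2,-2,  0,9/16 , 7/9, 6,6, 7, 7.05,  8, 8, 9.39]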